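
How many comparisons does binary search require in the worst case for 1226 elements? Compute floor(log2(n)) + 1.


Binary search halves the search space each step.
Maximum comparisons = floor(log2(1226)) + 1
log2(1226) = 10.2597
floor(log2(1226)) = 10, so 10 + 1 = 11
Final answer: 11


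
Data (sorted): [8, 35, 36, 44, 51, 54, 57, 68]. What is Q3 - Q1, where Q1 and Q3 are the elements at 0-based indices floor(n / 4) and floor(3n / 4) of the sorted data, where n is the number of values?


The data has n = 8 elements.
Q1 index = floor(8 / 4) = floor(2) = 2; Q3 index = floor(3 * 8 / 4) = floor(6) = 6
Q1 = element at index 2 = 36
Q3 = element at index 6 = 57
IQR = 57 - 36 = 21
Final answer: 21


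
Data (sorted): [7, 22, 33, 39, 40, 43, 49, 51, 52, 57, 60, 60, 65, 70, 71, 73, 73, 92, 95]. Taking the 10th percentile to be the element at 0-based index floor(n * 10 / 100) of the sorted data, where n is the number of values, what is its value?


The dataset has n = 19 elements.
Index = floor(19 * 10 / 100) = floor(190 / 100) = floor(1.9) = 1
Counting from index 0 in the sorted data, the element at index 1 is 22.
Final answer: 22


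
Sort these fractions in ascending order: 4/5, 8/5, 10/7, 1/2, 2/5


Convert to decimal for comparison:
  4/5 = 0.8
  8/5 = 1.6
  10/7 = 1.4286
  1/2 = 0.5
  2/5 = 0.4
Decimals in increasing order: 0.4 < 0.5 < 0.8 < 1.4286 < 1.6
Writing each back as its fraction gives the sorted order.
Final answer: 2/5, 1/2, 4/5, 10/7, 8/5


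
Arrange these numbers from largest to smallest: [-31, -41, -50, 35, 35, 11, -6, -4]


Original list: [-31, -41, -50, 35, 35, 11, -6, -4]
Repeatedly take the largest remaining element:
  Remaining [-31, -41, -50, 35, 35, 11, -6, -4] -> largest is 35
  Remaining [-31, -41, -50, 35, 11, -6, -4] -> largest is 35
  Remaining [-31, -41, -50, 11, -6, -4] -> largest is 11
  Remaining [-31, -41, -50, -6, -4] -> largest is -4
  Remaining [-31, -41, -50, -6] -> largest is -6
  Remaining [-31, -41, -50] -> largest is -31
  Remaining [-41, -50] -> largest is -41
  Remaining [-50] -> largest is -50
Collecting the picks in order gives the descending list.
Final answer: [35, 35, 11, -4, -6, -31, -41, -50]


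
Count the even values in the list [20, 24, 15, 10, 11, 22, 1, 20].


Check each element:
  20 is even
  24 is even
  15 is odd
  10 is even
  11 is odd
  22 is even
  1 is odd
  20 is even
Evens: [20, 24, 10, 22, 20]
Count of evens = 5
Final answer: 5


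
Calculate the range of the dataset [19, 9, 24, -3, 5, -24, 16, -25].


Maximum value: 24
Minimum value: -25
Range = 24 - (-25) = 49
Final answer: 49


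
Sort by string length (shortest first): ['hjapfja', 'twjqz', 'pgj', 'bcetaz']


Compute lengths:
  'hjapfja' has length 7
  'twjqz' has length 5
  'pgj' has length 3
  'bcetaz' has length 6
Lengths in increasing order: 3 < 5 < 6 < 7
Listing the words in that order gives the answer.
Final answer: ['pgj', 'twjqz', 'bcetaz', 'hjapfja']


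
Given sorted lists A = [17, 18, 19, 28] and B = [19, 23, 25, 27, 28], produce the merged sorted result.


List A: [17, 18, 19, 28]
List B: [19, 23, 25, 27, 28]
Repeatedly compare the front elements and take the smaller:
  17 vs 19 -> take 17
  18 vs 19 -> take 18
  19 vs 19 -> take 19
  28 vs 19 -> take 19
  28 vs 23 -> take 23
  28 vs 25 -> take 25
  28 vs 27 -> take 27
  28 vs 28 -> take 28
  A is exhausted; append the rest of B: [28]
Final answer: [17, 18, 19, 19, 23, 25, 27, 28, 28]


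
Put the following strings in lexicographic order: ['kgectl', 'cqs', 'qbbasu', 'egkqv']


Compare strings character by character (the first differing letter decides):
  'cqs' < 'egkqv' since 'c' < 'e' at position 1
  'egkqv' < 'kgectl' since 'e' < 'k' at position 1
  'kgectl' < 'qbbasu' since 'k' < 'q' at position 1
Chaining these comparisons gives the alphabetical order.
Final answer: ['cqs', 'egkqv', 'kgectl', 'qbbasu']


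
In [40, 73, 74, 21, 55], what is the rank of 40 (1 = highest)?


Sort descending: [74, 73, 55, 40, 21]
Find 40 in the sorted list.
40 is at position 4.
Final answer: 4


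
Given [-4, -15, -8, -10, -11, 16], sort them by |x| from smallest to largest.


Compute absolute values:
  |-4| = 4
  |-15| = 15
  |-8| = 8
  |-10| = 10
  |-11| = 11
  |16| = 16
Absolute values in increasing order: 4 < 8 < 10 < 11 < 15 < 16
Listing the original numbers in that order gives the answer.
Final answer: [-4, -8, -10, -11, -15, 16]


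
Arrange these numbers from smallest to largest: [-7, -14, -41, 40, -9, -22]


Original list: [-7, -14, -41, 40, -9, -22]
Repeatedly take the smallest remaining element:
  Remaining [-7, -14, -41, 40, -9, -22] -> smallest is -41
  Remaining [-7, -14, 40, -9, -22] -> smallest is -22
  Remaining [-7, -14, 40, -9] -> smallest is -14
  Remaining [-7, 40, -9] -> smallest is -9
  Remaining [-7, 40] -> smallest is -7
  Remaining [40] -> smallest is 40
Collecting the picks in order gives the sorted list.
Final answer: [-41, -22, -14, -9, -7, 40]


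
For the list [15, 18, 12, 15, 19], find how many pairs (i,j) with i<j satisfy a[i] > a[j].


For each element, count the later elements that are smaller than it:
  15 (index 0): smaller elements after it = [12] -> 1
  18 (index 1): smaller elements after it = [12, 15] -> 2
  12 (index 2): smaller elements after it = [] -> 0
  15 (index 3): smaller elements after it = [] -> 0
Total inversions = 1 + 2 + 0 + 0 = 3
Final answer: 3


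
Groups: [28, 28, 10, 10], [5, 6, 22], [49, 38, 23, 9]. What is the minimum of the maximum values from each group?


Find max of each group:
  Group 1: [28, 28, 10, 10] -> max = 28
  Group 2: [5, 6, 22] -> max = 22
  Group 3: [49, 38, 23, 9] -> max = 49
Maxes: [28, 22, 49]
Minimum of maxes = 22
Final answer: 22


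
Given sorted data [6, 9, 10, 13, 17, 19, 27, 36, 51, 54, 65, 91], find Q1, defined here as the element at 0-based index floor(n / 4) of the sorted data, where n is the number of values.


The list has n = 12 elements.
Q1 index = floor(12 / 4) = floor(3) = 3
Counting from index 0 in the sorted data, the element at index 3 is 13.
Final answer: 13


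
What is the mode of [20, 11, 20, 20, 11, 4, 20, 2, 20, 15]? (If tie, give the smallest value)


Count the frequency of each value:
  2 appears 1 time(s)
  4 appears 1 time(s)
  11 appears 2 time(s)
  15 appears 1 time(s)
  20 appears 5 time(s)
Maximum frequency is 5.
Only 20 reaches that frequency, so it is the mode.
Final answer: 20


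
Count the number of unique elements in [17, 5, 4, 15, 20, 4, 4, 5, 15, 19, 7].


List all unique values:
Distinct values: [4, 5, 7, 15, 17, 19, 20]
Count = 7
Final answer: 7


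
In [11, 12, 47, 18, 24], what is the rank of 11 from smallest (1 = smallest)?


Sort ascending: [11, 12, 18, 24, 47]
Find 11 in the sorted list.
11 is at position 1 (1-indexed).
Final answer: 1


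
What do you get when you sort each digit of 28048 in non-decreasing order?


The number 28048 has digits: 2, 8, 0, 4, 8
Sorted: 0, 2, 4, 8, 8
Joining the sorted digits gives the result.
Final answer: 02488


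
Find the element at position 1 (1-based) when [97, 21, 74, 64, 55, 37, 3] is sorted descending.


Sort descending: [97, 74, 64, 55, 37, 21, 3]
The 1st element (1-indexed) is at index 0.
Value = 97
Final answer: 97


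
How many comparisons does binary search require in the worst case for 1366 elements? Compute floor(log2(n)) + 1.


Binary search halves the search space each step.
Maximum comparisons = floor(log2(1366)) + 1
log2(1366) = 10.4157
floor(log2(1366)) = 10, so 10 + 1 = 11
Final answer: 11


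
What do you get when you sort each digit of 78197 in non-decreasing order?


The number 78197 has digits: 7, 8, 1, 9, 7
Sorted: 1, 7, 7, 8, 9
Joining the sorted digits gives the result.
Final answer: 17789


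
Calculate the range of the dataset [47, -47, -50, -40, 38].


Maximum value: 47
Minimum value: -50
Range = 47 - (-50) = 97
Final answer: 97


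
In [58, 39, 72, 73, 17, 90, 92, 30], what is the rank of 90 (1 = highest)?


Sort descending: [92, 90, 73, 72, 58, 39, 30, 17]
Find 90 in the sorted list.
90 is at position 2.
Final answer: 2


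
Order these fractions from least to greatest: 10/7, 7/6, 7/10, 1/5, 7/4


Convert to decimal for comparison:
  10/7 = 1.4286
  7/6 = 1.1667
  7/10 = 0.7
  1/5 = 0.2
  7/4 = 1.75
Decimals in increasing order: 0.2 < 0.7 < 1.1667 < 1.4286 < 1.75
Writing each back as its fraction gives the sorted order.
Final answer: 1/5, 7/10, 7/6, 10/7, 7/4


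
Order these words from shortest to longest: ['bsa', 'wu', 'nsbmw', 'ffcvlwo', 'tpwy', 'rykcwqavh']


Compute lengths:
  'bsa' has length 3
  'wu' has length 2
  'nsbmw' has length 5
  'ffcvlwo' has length 7
  'tpwy' has length 4
  'rykcwqavh' has length 9
Lengths in increasing order: 2 < 3 < 4 < 5 < 7 < 9
Listing the words in that order gives the answer.
Final answer: ['wu', 'bsa', 'tpwy', 'nsbmw', 'ffcvlwo', 'rykcwqavh']


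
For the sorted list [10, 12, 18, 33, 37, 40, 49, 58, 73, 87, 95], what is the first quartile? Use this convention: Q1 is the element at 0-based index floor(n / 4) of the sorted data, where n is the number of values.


The list has n = 11 elements.
Q1 index = floor(11 / 4) = floor(2.75) = 2
Counting from index 0 in the sorted data, the element at index 2 is 18.
Final answer: 18


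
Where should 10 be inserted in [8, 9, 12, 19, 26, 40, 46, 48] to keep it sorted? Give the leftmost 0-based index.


List is sorted: [8, 9, 12, 19, 26, 40, 46, 48]
We need the leftmost position where 10 can be inserted, i.e. the first index whose element is >= 10 (or the end of the list if none is).
Binary search with low=0, high=8 (0-based indices):
  low=0, high=8, mid=4: a[4]=26 >= 10, so high = 4
  low=0, high=4, mid=2: a[2]=12 >= 10, so high = 2
  low=0, high=2, mid=1: a[1]=9 < 10, so low = 2
Now low = high = 2, so the insertion index is 2.
Final answer: 2


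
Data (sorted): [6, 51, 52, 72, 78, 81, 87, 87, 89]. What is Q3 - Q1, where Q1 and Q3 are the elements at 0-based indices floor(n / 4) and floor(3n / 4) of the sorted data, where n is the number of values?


The data has n = 9 elements.
Q1 index = floor(9 / 4) = floor(2.25) = 2; Q3 index = floor(3 * 9 / 4) = floor(6.75) = 6
Q1 = element at index 2 = 52
Q3 = element at index 6 = 87
IQR = 87 - 52 = 35
Final answer: 35


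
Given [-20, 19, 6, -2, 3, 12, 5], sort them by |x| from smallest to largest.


Compute absolute values:
  |-20| = 20
  |19| = 19
  |6| = 6
  |-2| = 2
  |3| = 3
  |12| = 12
  |5| = 5
Absolute values in increasing order: 2 < 3 < 5 < 6 < 12 < 19 < 20
Listing the original numbers in that order gives the answer.
Final answer: [-2, 3, 5, 6, 12, 19, -20]


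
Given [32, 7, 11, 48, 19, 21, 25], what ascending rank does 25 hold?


Sort ascending: [7, 11, 19, 21, 25, 32, 48]
Find 25 in the sorted list.
25 is at position 5 (1-indexed).
Final answer: 5


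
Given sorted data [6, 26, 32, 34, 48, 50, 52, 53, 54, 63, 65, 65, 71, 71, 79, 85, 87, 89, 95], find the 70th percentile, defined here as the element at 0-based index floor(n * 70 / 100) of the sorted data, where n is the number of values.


The dataset has n = 19 elements.
Index = floor(19 * 70 / 100) = floor(1330 / 100) = floor(13.3) = 13
Counting from index 0 in the sorted data, the element at index 13 is 71.
Final answer: 71


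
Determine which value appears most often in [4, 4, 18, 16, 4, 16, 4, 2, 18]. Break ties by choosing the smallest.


Count the frequency of each value:
  2 appears 1 time(s)
  4 appears 4 time(s)
  16 appears 2 time(s)
  18 appears 2 time(s)
Maximum frequency is 4.
Only 4 reaches that frequency, so it is the mode.
Final answer: 4


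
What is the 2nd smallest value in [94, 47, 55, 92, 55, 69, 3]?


Sort ascending: [3, 47, 55, 55, 69, 92, 94]
The 2nd element (1-indexed) is at index 1.
Value = 47
Final answer: 47


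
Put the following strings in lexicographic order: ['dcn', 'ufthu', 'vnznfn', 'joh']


Compare strings character by character (the first differing letter decides):
  'dcn' < 'joh' since 'd' < 'j' at position 1
  'joh' < 'ufthu' since 'j' < 'u' at position 1
  'ufthu' < 'vnznfn' since 'u' < 'v' at position 1
Chaining these comparisons gives the alphabetical order.
Final answer: ['dcn', 'joh', 'ufthu', 'vnznfn']


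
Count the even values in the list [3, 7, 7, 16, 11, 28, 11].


Check each element:
  3 is odd
  7 is odd
  7 is odd
  16 is even
  11 is odd
  28 is even
  11 is odd
Evens: [16, 28]
Count of evens = 2
Final answer: 2


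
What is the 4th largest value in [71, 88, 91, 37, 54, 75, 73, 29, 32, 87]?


Sort descending: [91, 88, 87, 75, 73, 71, 54, 37, 32, 29]
The 4th element (1-indexed) is at index 3.
Value = 75
Final answer: 75


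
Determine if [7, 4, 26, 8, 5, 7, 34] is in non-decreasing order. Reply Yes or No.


Check consecutive pairs:
  7 <= 4? False
  4 <= 26? True
  26 <= 8? False
  8 <= 5? False
  5 <= 7? True
  7 <= 34? True
3 consecutive pair(s) are out of order, so the list is not sorted.
Final answer: No


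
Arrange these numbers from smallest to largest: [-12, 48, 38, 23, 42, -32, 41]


Original list: [-12, 48, 38, 23, 42, -32, 41]
Repeatedly take the smallest remaining element:
  Remaining [-12, 48, 38, 23, 42, -32, 41] -> smallest is -32
  Remaining [-12, 48, 38, 23, 42, 41] -> smallest is -12
  Remaining [48, 38, 23, 42, 41] -> smallest is 23
  Remaining [48, 38, 42, 41] -> smallest is 38
  Remaining [48, 42, 41] -> smallest is 41
  Remaining [48, 42] -> smallest is 42
  Remaining [48] -> smallest is 48
Collecting the picks in order gives the sorted list.
Final answer: [-32, -12, 23, 38, 41, 42, 48]


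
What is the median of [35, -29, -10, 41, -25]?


First, sort the list: [-29, -25, -10, 35, 41]
The list has 5 elements (odd count).
The middle index is 2 (0-based), and the element there is -10.
Final answer: -10


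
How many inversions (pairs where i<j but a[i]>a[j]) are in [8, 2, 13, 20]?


For each element, count the later elements that are smaller than it:
  8 (index 0): smaller elements after it = [2] -> 1
  2 (index 1): smaller elements after it = [] -> 0
  13 (index 2): smaller elements after it = [] -> 0
Total inversions = 1 + 0 + 0 = 1
Final answer: 1


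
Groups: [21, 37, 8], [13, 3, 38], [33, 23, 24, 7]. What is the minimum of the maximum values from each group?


Find max of each group:
  Group 1: [21, 37, 8] -> max = 37
  Group 2: [13, 3, 38] -> max = 38
  Group 3: [33, 23, 24, 7] -> max = 33
Maxes: [37, 38, 33]
Minimum of maxes = 33
Final answer: 33


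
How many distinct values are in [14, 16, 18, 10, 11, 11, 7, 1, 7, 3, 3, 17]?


List all unique values:
Distinct values: [1, 3, 7, 10, 11, 14, 16, 17, 18]
Count = 9
Final answer: 9


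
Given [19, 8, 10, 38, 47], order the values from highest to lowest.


Original list: [19, 8, 10, 38, 47]
Repeatedly take the largest remaining element:
  Remaining [19, 8, 10, 38, 47] -> largest is 47
  Remaining [19, 8, 10, 38] -> largest is 38
  Remaining [19, 8, 10] -> largest is 19
  Remaining [8, 10] -> largest is 10
  Remaining [8] -> largest is 8
Collecting the picks in order gives the descending list.
Final answer: [47, 38, 19, 10, 8]


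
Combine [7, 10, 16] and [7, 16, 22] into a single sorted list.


List A: [7, 10, 16]
List B: [7, 16, 22]
Repeatedly compare the front elements and take the smaller:
  7 vs 7 -> take 7
  10 vs 7 -> take 7
  10 vs 16 -> take 10
  16 vs 16 -> take 16
  A is exhausted; append the rest of B: [16, 22]
Final answer: [7, 7, 10, 16, 16, 22]


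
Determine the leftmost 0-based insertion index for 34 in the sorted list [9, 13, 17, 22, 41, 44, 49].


List is sorted: [9, 13, 17, 22, 41, 44, 49]
We need the leftmost position where 34 can be inserted, i.e. the first index whose element is >= 34 (or the end of the list if none is).
Binary search with low=0, high=7 (0-based indices):
  low=0, high=7, mid=3: a[3]=22 < 34, so low = 4
  low=4, high=7, mid=5: a[5]=44 >= 34, so high = 5
  low=4, high=5, mid=4: a[4]=41 >= 34, so high = 4
Now low = high = 4, so the insertion index is 4.
Final answer: 4


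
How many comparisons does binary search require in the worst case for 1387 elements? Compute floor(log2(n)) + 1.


Binary search halves the search space each step.
Maximum comparisons = floor(log2(1387)) + 1
log2(1387) = 10.4378
floor(log2(1387)) = 10, so 10 + 1 = 11
Final answer: 11


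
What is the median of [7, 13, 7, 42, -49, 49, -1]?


First, sort the list: [-49, -1, 7, 7, 13, 42, 49]
The list has 7 elements (odd count).
The middle index is 3 (0-based), and the element there is 7.
Final answer: 7


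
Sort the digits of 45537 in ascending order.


The number 45537 has digits: 4, 5, 5, 3, 7
Sorted: 3, 4, 5, 5, 7
Joining the sorted digits gives the result.
Final answer: 34557


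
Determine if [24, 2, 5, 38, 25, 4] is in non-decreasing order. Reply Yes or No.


Check consecutive pairs:
  24 <= 2? False
  2 <= 5? True
  5 <= 38? True
  38 <= 25? False
  25 <= 4? False
3 consecutive pair(s) are out of order, so the list is not sorted.
Final answer: No


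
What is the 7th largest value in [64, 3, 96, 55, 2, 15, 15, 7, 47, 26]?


Sort descending: [96, 64, 55, 47, 26, 15, 15, 7, 3, 2]
The 7th element (1-indexed) is at index 6.
Value = 15
Final answer: 15


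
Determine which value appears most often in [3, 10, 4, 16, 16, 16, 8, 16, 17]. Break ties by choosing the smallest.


Count the frequency of each value:
  3 appears 1 time(s)
  4 appears 1 time(s)
  8 appears 1 time(s)
  10 appears 1 time(s)
  16 appears 4 time(s)
  17 appears 1 time(s)
Maximum frequency is 4.
Only 16 reaches that frequency, so it is the mode.
Final answer: 16


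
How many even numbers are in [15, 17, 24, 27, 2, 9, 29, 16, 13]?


Check each element:
  15 is odd
  17 is odd
  24 is even
  27 is odd
  2 is even
  9 is odd
  29 is odd
  16 is even
  13 is odd
Evens: [24, 2, 16]
Count of evens = 3
Final answer: 3


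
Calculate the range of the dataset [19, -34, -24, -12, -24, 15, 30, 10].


Maximum value: 30
Minimum value: -34
Range = 30 - (-34) = 64
Final answer: 64


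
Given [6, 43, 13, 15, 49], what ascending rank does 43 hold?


Sort ascending: [6, 13, 15, 43, 49]
Find 43 in the sorted list.
43 is at position 4 (1-indexed).
Final answer: 4


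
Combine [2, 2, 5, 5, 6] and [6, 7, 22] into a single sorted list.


List A: [2, 2, 5, 5, 6]
List B: [6, 7, 22]
Repeatedly compare the front elements and take the smaller:
  2 vs 6 -> take 2
  2 vs 6 -> take 2
  5 vs 6 -> take 5
  5 vs 6 -> take 5
  6 vs 6 -> take 6
  A is exhausted; append the rest of B: [6, 7, 22]
Final answer: [2, 2, 5, 5, 6, 6, 7, 22]


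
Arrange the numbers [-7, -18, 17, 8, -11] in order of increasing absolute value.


Compute absolute values:
  |-7| = 7
  |-18| = 18
  |17| = 17
  |8| = 8
  |-11| = 11
Absolute values in increasing order: 7 < 8 < 11 < 17 < 18
Listing the original numbers in that order gives the answer.
Final answer: [-7, 8, -11, 17, -18]


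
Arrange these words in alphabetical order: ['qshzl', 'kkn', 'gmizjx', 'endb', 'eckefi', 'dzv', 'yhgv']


Compare strings character by character (the first differing letter decides):
  'dzv' < 'eckefi' since 'd' < 'e' at position 1
  'eckefi' < 'endb' since 'c' < 'n' at position 2
  'endb' < 'gmizjx' since 'e' < 'g' at position 1
  'gmizjx' < 'kkn' since 'g' < 'k' at position 1
  'kkn' < 'qshzl' since 'k' < 'q' at position 1
  'qshzl' < 'yhgv' since 'q' < 'y' at position 1
Chaining these comparisons gives the alphabetical order.
Final answer: ['dzv', 'eckefi', 'endb', 'gmizjx', 'kkn', 'qshzl', 'yhgv']


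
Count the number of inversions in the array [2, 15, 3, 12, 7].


For each element, count the later elements that are smaller than it:
  2 (index 0): smaller elements after it = [] -> 0
  15 (index 1): smaller elements after it = [3, 12, 7] -> 3
  3 (index 2): smaller elements after it = [] -> 0
  12 (index 3): smaller elements after it = [7] -> 1
Total inversions = 0 + 3 + 0 + 1 = 4
Final answer: 4


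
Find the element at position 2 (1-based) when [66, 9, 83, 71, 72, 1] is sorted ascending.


Sort ascending: [1, 9, 66, 71, 72, 83]
The 2nd element (1-indexed) is at index 1.
Value = 9
Final answer: 9


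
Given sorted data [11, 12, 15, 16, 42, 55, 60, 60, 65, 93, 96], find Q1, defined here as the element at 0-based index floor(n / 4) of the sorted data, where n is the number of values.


The list has n = 11 elements.
Q1 index = floor(11 / 4) = floor(2.75) = 2
Counting from index 0 in the sorted data, the element at index 2 is 15.
Final answer: 15


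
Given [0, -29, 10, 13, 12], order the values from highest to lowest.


Original list: [0, -29, 10, 13, 12]
Repeatedly take the largest remaining element:
  Remaining [0, -29, 10, 13, 12] -> largest is 13
  Remaining [0, -29, 10, 12] -> largest is 12
  Remaining [0, -29, 10] -> largest is 10
  Remaining [0, -29] -> largest is 0
  Remaining [-29] -> largest is -29
Collecting the picks in order gives the descending list.
Final answer: [13, 12, 10, 0, -29]


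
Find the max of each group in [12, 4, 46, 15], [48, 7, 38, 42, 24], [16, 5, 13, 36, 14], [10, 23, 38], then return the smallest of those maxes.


Find max of each group:
  Group 1: [12, 4, 46, 15] -> max = 46
  Group 2: [48, 7, 38, 42, 24] -> max = 48
  Group 3: [16, 5, 13, 36, 14] -> max = 36
  Group 4: [10, 23, 38] -> max = 38
Maxes: [46, 48, 36, 38]
Minimum of maxes = 36
Final answer: 36


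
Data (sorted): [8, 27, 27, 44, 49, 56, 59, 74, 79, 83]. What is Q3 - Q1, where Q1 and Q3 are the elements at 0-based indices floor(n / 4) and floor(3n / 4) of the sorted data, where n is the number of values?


The data has n = 10 elements.
Q1 index = floor(10 / 4) = floor(2.5) = 2; Q3 index = floor(3 * 10 / 4) = floor(7.5) = 7
Q1 = element at index 2 = 27
Q3 = element at index 7 = 74
IQR = 74 - 27 = 47
Final answer: 47


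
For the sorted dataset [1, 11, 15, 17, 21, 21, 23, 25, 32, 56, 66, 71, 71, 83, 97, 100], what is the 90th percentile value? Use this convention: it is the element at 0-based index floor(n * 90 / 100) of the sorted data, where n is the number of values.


The dataset has n = 16 elements.
Index = floor(16 * 90 / 100) = floor(1440 / 100) = floor(14.4) = 14
Counting from index 0 in the sorted data, the element at index 14 is 97.
Final answer: 97


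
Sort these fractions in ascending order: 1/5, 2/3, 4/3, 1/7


Convert to decimal for comparison:
  1/5 = 0.2
  2/3 = 0.6667
  4/3 = 1.3333
  1/7 = 0.1429
Decimals in increasing order: 0.1429 < 0.2 < 0.6667 < 1.3333
Writing each back as its fraction gives the sorted order.
Final answer: 1/7, 1/5, 2/3, 4/3


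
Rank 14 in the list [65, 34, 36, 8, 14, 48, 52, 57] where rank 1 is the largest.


Sort descending: [65, 57, 52, 48, 36, 34, 14, 8]
Find 14 in the sorted list.
14 is at position 7.
Final answer: 7


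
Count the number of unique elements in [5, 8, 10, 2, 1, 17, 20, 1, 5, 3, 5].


List all unique values:
Distinct values: [1, 2, 3, 5, 8, 10, 17, 20]
Count = 8
Final answer: 8


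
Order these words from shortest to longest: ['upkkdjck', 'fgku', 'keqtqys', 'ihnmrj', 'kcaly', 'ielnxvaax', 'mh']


Compute lengths:
  'upkkdjck' has length 8
  'fgku' has length 4
  'keqtqys' has length 7
  'ihnmrj' has length 6
  'kcaly' has length 5
  'ielnxvaax' has length 9
  'mh' has length 2
Lengths in increasing order: 2 < 4 < 5 < 6 < 7 < 8 < 9
Listing the words in that order gives the answer.
Final answer: ['mh', 'fgku', 'kcaly', 'ihnmrj', 'keqtqys', 'upkkdjck', 'ielnxvaax']


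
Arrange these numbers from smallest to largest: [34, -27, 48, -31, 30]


Original list: [34, -27, 48, -31, 30]
Repeatedly take the smallest remaining element:
  Remaining [34, -27, 48, -31, 30] -> smallest is -31
  Remaining [34, -27, 48, 30] -> smallest is -27
  Remaining [34, 48, 30] -> smallest is 30
  Remaining [34, 48] -> smallest is 34
  Remaining [48] -> smallest is 48
Collecting the picks in order gives the sorted list.
Final answer: [-31, -27, 30, 34, 48]


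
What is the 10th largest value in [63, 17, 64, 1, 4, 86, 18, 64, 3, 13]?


Sort descending: [86, 64, 64, 63, 18, 17, 13, 4, 3, 1]
The 10th element (1-indexed) is at index 9.
Value = 1
Final answer: 1


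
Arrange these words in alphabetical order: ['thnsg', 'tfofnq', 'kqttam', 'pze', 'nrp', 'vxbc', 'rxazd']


Compare strings character by character (the first differing letter decides):
  'kqttam' < 'nrp' since 'k' < 'n' at position 1
  'nrp' < 'pze' since 'n' < 'p' at position 1
  'pze' < 'rxazd' since 'p' < 'r' at position 1
  'rxazd' < 'tfofnq' since 'r' < 't' at position 1
  'tfofnq' < 'thnsg' since 'f' < 'h' at position 2
  'thnsg' < 'vxbc' since 't' < 'v' at position 1
Chaining these comparisons gives the alphabetical order.
Final answer: ['kqttam', 'nrp', 'pze', 'rxazd', 'tfofnq', 'thnsg', 'vxbc']


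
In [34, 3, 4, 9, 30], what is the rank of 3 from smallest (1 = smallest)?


Sort ascending: [3, 4, 9, 30, 34]
Find 3 in the sorted list.
3 is at position 1 (1-indexed).
Final answer: 1


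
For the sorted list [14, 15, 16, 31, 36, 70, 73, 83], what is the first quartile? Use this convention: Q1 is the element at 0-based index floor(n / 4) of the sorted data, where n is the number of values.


The list has n = 8 elements.
Q1 index = floor(8 / 4) = floor(2) = 2
Counting from index 0 in the sorted data, the element at index 2 is 16.
Final answer: 16


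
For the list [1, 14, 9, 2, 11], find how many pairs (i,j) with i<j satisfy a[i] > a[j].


For each element, count the later elements that are smaller than it:
  1 (index 0): smaller elements after it = [] -> 0
  14 (index 1): smaller elements after it = [9, 2, 11] -> 3
  9 (index 2): smaller elements after it = [2] -> 1
  2 (index 3): smaller elements after it = [] -> 0
Total inversions = 0 + 3 + 1 + 0 = 4
Final answer: 4


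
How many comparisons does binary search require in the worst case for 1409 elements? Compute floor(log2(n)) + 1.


Binary search halves the search space each step.
Maximum comparisons = floor(log2(1409)) + 1
log2(1409) = 10.4605
floor(log2(1409)) = 10, so 10 + 1 = 11
Final answer: 11


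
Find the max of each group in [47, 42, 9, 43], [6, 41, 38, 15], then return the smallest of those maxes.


Find max of each group:
  Group 1: [47, 42, 9, 43] -> max = 47
  Group 2: [6, 41, 38, 15] -> max = 41
Maxes: [47, 41]
Minimum of maxes = 41
Final answer: 41


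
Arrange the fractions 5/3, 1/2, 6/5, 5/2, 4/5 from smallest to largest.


Convert to decimal for comparison:
  5/3 = 1.6667
  1/2 = 0.5
  6/5 = 1.2
  5/2 = 2.5
  4/5 = 0.8
Decimals in increasing order: 0.5 < 0.8 < 1.2 < 1.6667 < 2.5
Writing each back as its fraction gives the sorted order.
Final answer: 1/2, 4/5, 6/5, 5/3, 5/2


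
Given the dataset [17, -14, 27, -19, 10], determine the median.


First, sort the list: [-19, -14, 10, 17, 27]
The list has 5 elements (odd count).
The middle index is 2 (0-based), and the element there is 10.
Final answer: 10


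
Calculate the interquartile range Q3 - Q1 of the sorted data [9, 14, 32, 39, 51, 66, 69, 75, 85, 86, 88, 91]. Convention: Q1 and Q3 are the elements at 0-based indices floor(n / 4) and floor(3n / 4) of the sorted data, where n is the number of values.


The data has n = 12 elements.
Q1 index = floor(12 / 4) = floor(3) = 3; Q3 index = floor(3 * 12 / 4) = floor(9) = 9
Q1 = element at index 3 = 39
Q3 = element at index 9 = 86
IQR = 86 - 39 = 47
Final answer: 47


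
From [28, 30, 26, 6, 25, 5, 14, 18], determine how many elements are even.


Check each element:
  28 is even
  30 is even
  26 is even
  6 is even
  25 is odd
  5 is odd
  14 is even
  18 is even
Evens: [28, 30, 26, 6, 14, 18]
Count of evens = 6
Final answer: 6


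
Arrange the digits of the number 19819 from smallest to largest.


The number 19819 has digits: 1, 9, 8, 1, 9
Sorted: 1, 1, 8, 9, 9
Joining the sorted digits gives the result.
Final answer: 11899


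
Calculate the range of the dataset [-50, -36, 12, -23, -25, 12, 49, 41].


Maximum value: 49
Minimum value: -50
Range = 49 - (-50) = 99
Final answer: 99


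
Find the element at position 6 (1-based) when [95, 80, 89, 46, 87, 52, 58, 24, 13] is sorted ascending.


Sort ascending: [13, 24, 46, 52, 58, 80, 87, 89, 95]
The 6th element (1-indexed) is at index 5.
Value = 80
Final answer: 80


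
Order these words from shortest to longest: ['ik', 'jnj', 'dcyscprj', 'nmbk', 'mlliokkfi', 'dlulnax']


Compute lengths:
  'ik' has length 2
  'jnj' has length 3
  'dcyscprj' has length 8
  'nmbk' has length 4
  'mlliokkfi' has length 9
  'dlulnax' has length 7
Lengths in increasing order: 2 < 3 < 4 < 7 < 8 < 9
Listing the words in that order gives the answer.
Final answer: ['ik', 'jnj', 'nmbk', 'dlulnax', 'dcyscprj', 'mlliokkfi']


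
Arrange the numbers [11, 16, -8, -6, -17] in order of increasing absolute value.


Compute absolute values:
  |11| = 11
  |16| = 16
  |-8| = 8
  |-6| = 6
  |-17| = 17
Absolute values in increasing order: 6 < 8 < 11 < 16 < 17
Listing the original numbers in that order gives the answer.
Final answer: [-6, -8, 11, 16, -17]


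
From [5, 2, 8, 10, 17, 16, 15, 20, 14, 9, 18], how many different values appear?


List all unique values:
Distinct values: [2, 5, 8, 9, 10, 14, 15, 16, 17, 18, 20]
Count = 11
Final answer: 11


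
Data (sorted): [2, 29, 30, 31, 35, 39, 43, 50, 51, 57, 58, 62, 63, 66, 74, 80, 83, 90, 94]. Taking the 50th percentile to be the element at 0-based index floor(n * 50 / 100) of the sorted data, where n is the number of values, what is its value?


The dataset has n = 19 elements.
Index = floor(19 * 50 / 100) = floor(950 / 100) = floor(9.5) = 9
Counting from index 0 in the sorted data, the element at index 9 is 57.
Final answer: 57


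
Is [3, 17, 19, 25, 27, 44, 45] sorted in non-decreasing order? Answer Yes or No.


Check consecutive pairs:
  3 <= 17? True
  17 <= 19? True
  19 <= 25? True
  25 <= 27? True
  27 <= 44? True
  44 <= 45? True
Every consecutive pair is in order, so the list is non-decreasing.
Final answer: Yes


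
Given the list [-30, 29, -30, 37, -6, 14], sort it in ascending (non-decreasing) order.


Original list: [-30, 29, -30, 37, -6, 14]
Repeatedly take the smallest remaining element:
  Remaining [-30, 29, -30, 37, -6, 14] -> smallest is -30
  Remaining [29, -30, 37, -6, 14] -> smallest is -30
  Remaining [29, 37, -6, 14] -> smallest is -6
  Remaining [29, 37, 14] -> smallest is 14
  Remaining [29, 37] -> smallest is 29
  Remaining [37] -> smallest is 37
Collecting the picks in order gives the sorted list.
Final answer: [-30, -30, -6, 14, 29, 37]


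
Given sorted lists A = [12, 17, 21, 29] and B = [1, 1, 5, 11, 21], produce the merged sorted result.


List A: [12, 17, 21, 29]
List B: [1, 1, 5, 11, 21]
Repeatedly compare the front elements and take the smaller:
  12 vs 1 -> take 1
  12 vs 1 -> take 1
  12 vs 5 -> take 5
  12 vs 11 -> take 11
  12 vs 21 -> take 12
  17 vs 21 -> take 17
  21 vs 21 -> take 21
  29 vs 21 -> take 21
  B is exhausted; append the rest of A: [29]
Final answer: [1, 1, 5, 11, 12, 17, 21, 21, 29]


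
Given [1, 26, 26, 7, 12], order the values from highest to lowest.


Original list: [1, 26, 26, 7, 12]
Repeatedly take the largest remaining element:
  Remaining [1, 26, 26, 7, 12] -> largest is 26
  Remaining [1, 26, 7, 12] -> largest is 26
  Remaining [1, 7, 12] -> largest is 12
  Remaining [1, 7] -> largest is 7
  Remaining [1] -> largest is 1
Collecting the picks in order gives the descending list.
Final answer: [26, 26, 12, 7, 1]


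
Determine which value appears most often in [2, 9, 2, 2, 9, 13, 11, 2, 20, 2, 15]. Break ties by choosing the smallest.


Count the frequency of each value:
  2 appears 5 time(s)
  9 appears 2 time(s)
  11 appears 1 time(s)
  13 appears 1 time(s)
  15 appears 1 time(s)
  20 appears 1 time(s)
Maximum frequency is 5.
Only 2 reaches that frequency, so it is the mode.
Final answer: 2


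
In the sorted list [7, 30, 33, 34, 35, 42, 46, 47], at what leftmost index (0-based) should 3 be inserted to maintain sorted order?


List is sorted: [7, 30, 33, 34, 35, 42, 46, 47]
We need the leftmost position where 3 can be inserted, i.e. the first index whose element is >= 3 (or the end of the list if none is).
Binary search with low=0, high=8 (0-based indices):
  low=0, high=8, mid=4: a[4]=35 >= 3, so high = 4
  low=0, high=4, mid=2: a[2]=33 >= 3, so high = 2
  low=0, high=2, mid=1: a[1]=30 >= 3, so high = 1
  low=0, high=1, mid=0: a[0]=7 >= 3, so high = 0
Now low = high = 0, so the insertion index is 0.
Final answer: 0


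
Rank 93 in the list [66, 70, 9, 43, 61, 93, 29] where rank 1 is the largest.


Sort descending: [93, 70, 66, 61, 43, 29, 9]
Find 93 in the sorted list.
93 is at position 1.
Final answer: 1


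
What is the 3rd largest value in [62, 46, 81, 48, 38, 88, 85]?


Sort descending: [88, 85, 81, 62, 48, 46, 38]
The 3rd element (1-indexed) is at index 2.
Value = 81
Final answer: 81


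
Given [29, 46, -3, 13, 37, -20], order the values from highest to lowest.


Original list: [29, 46, -3, 13, 37, -20]
Repeatedly take the largest remaining element:
  Remaining [29, 46, -3, 13, 37, -20] -> largest is 46
  Remaining [29, -3, 13, 37, -20] -> largest is 37
  Remaining [29, -3, 13, -20] -> largest is 29
  Remaining [-3, 13, -20] -> largest is 13
  Remaining [-3, -20] -> largest is -3
  Remaining [-20] -> largest is -20
Collecting the picks in order gives the descending list.
Final answer: [46, 37, 29, 13, -3, -20]


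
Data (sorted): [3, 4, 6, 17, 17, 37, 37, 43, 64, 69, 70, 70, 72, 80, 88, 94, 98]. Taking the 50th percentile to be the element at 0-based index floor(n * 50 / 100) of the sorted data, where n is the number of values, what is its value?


The dataset has n = 17 elements.
Index = floor(17 * 50 / 100) = floor(850 / 100) = floor(8.5) = 8
Counting from index 0 in the sorted data, the element at index 8 is 64.
Final answer: 64


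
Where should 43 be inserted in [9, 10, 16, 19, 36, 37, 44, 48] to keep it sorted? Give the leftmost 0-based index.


List is sorted: [9, 10, 16, 19, 36, 37, 44, 48]
We need the leftmost position where 43 can be inserted, i.e. the first index whose element is >= 43 (or the end of the list if none is).
Binary search with low=0, high=8 (0-based indices):
  low=0, high=8, mid=4: a[4]=36 < 43, so low = 5
  low=5, high=8, mid=6: a[6]=44 >= 43, so high = 6
  low=5, high=6, mid=5: a[5]=37 < 43, so low = 6
Now low = high = 6, so the insertion index is 6.
Final answer: 6


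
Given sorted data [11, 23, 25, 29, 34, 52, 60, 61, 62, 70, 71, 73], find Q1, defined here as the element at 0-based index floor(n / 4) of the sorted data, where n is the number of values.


The list has n = 12 elements.
Q1 index = floor(12 / 4) = floor(3) = 3
Counting from index 0 in the sorted data, the element at index 3 is 29.
Final answer: 29


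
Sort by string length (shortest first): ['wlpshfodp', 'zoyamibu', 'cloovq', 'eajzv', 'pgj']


Compute lengths:
  'wlpshfodp' has length 9
  'zoyamibu' has length 8
  'cloovq' has length 6
  'eajzv' has length 5
  'pgj' has length 3
Lengths in increasing order: 3 < 5 < 6 < 8 < 9
Listing the words in that order gives the answer.
Final answer: ['pgj', 'eajzv', 'cloovq', 'zoyamibu', 'wlpshfodp']


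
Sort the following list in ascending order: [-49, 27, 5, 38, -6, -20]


Original list: [-49, 27, 5, 38, -6, -20]
Repeatedly take the smallest remaining element:
  Remaining [-49, 27, 5, 38, -6, -20] -> smallest is -49
  Remaining [27, 5, 38, -6, -20] -> smallest is -20
  Remaining [27, 5, 38, -6] -> smallest is -6
  Remaining [27, 5, 38] -> smallest is 5
  Remaining [27, 38] -> smallest is 27
  Remaining [38] -> smallest is 38
Collecting the picks in order gives the sorted list.
Final answer: [-49, -20, -6, 5, 27, 38]


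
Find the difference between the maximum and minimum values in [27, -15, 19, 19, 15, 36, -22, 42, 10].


Maximum value: 42
Minimum value: -22
Range = 42 - (-22) = 64
Final answer: 64


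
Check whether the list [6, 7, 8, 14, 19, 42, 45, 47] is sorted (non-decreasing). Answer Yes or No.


Check consecutive pairs:
  6 <= 7? True
  7 <= 8? True
  8 <= 14? True
  14 <= 19? True
  19 <= 42? True
  42 <= 45? True
  45 <= 47? True
Every consecutive pair is in order, so the list is non-decreasing.
Final answer: Yes


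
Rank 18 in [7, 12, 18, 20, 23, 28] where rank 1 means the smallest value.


Sort ascending: [7, 12, 18, 20, 23, 28]
Find 18 in the sorted list.
18 is at position 3 (1-indexed).
Final answer: 3


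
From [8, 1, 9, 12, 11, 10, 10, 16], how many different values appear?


List all unique values:
Distinct values: [1, 8, 9, 10, 11, 12, 16]
Count = 7
Final answer: 7


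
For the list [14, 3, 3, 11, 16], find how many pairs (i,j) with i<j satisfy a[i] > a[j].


For each element, count the later elements that are smaller than it:
  14 (index 0): smaller elements after it = [3, 3, 11] -> 3
  3 (index 1): smaller elements after it = [] -> 0
  3 (index 2): smaller elements after it = [] -> 0
  11 (index 3): smaller elements after it = [] -> 0
Total inversions = 3 + 0 + 0 + 0 = 3
Final answer: 3


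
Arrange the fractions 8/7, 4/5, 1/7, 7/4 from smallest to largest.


Convert to decimal for comparison:
  8/7 = 1.1429
  4/5 = 0.8
  1/7 = 0.1429
  7/4 = 1.75
Decimals in increasing order: 0.1429 < 0.8 < 1.1429 < 1.75
Writing each back as its fraction gives the sorted order.
Final answer: 1/7, 4/5, 8/7, 7/4


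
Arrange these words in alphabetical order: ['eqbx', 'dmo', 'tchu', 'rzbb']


Compare strings character by character (the first differing letter decides):
  'dmo' < 'eqbx' since 'd' < 'e' at position 1
  'eqbx' < 'rzbb' since 'e' < 'r' at position 1
  'rzbb' < 'tchu' since 'r' < 't' at position 1
Chaining these comparisons gives the alphabetical order.
Final answer: ['dmo', 'eqbx', 'rzbb', 'tchu']


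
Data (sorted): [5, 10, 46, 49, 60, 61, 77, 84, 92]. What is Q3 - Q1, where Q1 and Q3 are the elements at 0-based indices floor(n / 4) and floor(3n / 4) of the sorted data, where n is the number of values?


The data has n = 9 elements.
Q1 index = floor(9 / 4) = floor(2.25) = 2; Q3 index = floor(3 * 9 / 4) = floor(6.75) = 6
Q1 = element at index 2 = 46
Q3 = element at index 6 = 77
IQR = 77 - 46 = 31
Final answer: 31


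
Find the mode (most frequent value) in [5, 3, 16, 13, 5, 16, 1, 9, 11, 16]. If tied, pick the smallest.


Count the frequency of each value:
  1 appears 1 time(s)
  3 appears 1 time(s)
  5 appears 2 time(s)
  9 appears 1 time(s)
  11 appears 1 time(s)
  13 appears 1 time(s)
  16 appears 3 time(s)
Maximum frequency is 3.
Only 16 reaches that frequency, so it is the mode.
Final answer: 16


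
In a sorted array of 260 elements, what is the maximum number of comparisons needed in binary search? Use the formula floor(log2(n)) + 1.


Binary search halves the search space each step.
Maximum comparisons = floor(log2(260)) + 1
log2(260) = 8.0224
floor(log2(260)) = 8, so 8 + 1 = 9
Final answer: 9


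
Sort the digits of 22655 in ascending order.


The number 22655 has digits: 2, 2, 6, 5, 5
Sorted: 2, 2, 5, 5, 6
Joining the sorted digits gives the result.
Final answer: 22556


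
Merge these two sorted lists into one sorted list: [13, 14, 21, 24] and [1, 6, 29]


List A: [13, 14, 21, 24]
List B: [1, 6, 29]
Repeatedly compare the front elements and take the smaller:
  13 vs 1 -> take 1
  13 vs 6 -> take 6
  13 vs 29 -> take 13
  14 vs 29 -> take 14
  21 vs 29 -> take 21
  24 vs 29 -> take 24
  A is exhausted; append the rest of B: [29]
Final answer: [1, 6, 13, 14, 21, 24, 29]


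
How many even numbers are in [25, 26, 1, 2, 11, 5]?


Check each element:
  25 is odd
  26 is even
  1 is odd
  2 is even
  11 is odd
  5 is odd
Evens: [26, 2]
Count of evens = 2
Final answer: 2


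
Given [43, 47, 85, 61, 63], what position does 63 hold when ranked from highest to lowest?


Sort descending: [85, 63, 61, 47, 43]
Find 63 in the sorted list.
63 is at position 2.
Final answer: 2
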